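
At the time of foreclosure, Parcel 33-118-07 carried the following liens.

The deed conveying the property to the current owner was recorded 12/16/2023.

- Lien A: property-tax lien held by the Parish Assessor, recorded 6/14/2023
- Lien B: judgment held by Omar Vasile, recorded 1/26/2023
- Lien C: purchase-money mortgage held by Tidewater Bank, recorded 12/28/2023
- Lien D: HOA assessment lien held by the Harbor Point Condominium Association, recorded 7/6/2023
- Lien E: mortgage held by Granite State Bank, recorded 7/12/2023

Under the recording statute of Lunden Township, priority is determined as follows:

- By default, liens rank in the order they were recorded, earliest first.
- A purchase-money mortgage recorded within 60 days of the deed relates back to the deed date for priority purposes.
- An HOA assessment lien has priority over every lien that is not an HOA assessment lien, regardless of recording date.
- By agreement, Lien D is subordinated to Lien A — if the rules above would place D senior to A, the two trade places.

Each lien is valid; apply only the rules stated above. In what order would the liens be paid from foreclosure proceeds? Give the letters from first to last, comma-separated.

First, effective dates: C was recorded within the 60-day window, so its effective date is the deed date 12/16/2023.
D is an HOA assessment lien, so it outranks all other liens regardless of date.
The other liens, earliest effective date first: B (1/26/2023), A (6/14/2023), E (7/12/2023), C (12/16/2023).
D would otherwise be senior to A, so under the subordination agreement D and A exchange positions.

A, B, D, E, C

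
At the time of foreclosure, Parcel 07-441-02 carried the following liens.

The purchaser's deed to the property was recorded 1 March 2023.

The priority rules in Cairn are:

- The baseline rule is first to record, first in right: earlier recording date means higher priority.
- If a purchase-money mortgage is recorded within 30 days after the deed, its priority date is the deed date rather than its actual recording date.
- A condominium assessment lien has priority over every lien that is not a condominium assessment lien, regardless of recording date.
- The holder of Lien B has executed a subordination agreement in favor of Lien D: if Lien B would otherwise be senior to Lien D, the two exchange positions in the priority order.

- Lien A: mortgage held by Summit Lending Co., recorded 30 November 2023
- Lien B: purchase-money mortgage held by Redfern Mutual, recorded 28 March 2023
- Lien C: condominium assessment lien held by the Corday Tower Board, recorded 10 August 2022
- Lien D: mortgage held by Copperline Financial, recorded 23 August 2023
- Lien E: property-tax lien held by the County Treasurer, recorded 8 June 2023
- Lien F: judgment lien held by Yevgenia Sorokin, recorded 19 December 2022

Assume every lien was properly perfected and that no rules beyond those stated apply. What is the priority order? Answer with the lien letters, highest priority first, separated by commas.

C, F, D, E, B, A

First, effective dates: B's effective date is the deed date, 1 March 2023.
As a condominium assessment lien, C is senior to every other lien.
The other liens, earliest effective date first: F (19 December 2022), B (1 March 2023), E (8 June 2023), D (23 August 2023), A (30 November 2023).
B would otherwise be senior to D, so under the subordination agreement B and D exchange positions.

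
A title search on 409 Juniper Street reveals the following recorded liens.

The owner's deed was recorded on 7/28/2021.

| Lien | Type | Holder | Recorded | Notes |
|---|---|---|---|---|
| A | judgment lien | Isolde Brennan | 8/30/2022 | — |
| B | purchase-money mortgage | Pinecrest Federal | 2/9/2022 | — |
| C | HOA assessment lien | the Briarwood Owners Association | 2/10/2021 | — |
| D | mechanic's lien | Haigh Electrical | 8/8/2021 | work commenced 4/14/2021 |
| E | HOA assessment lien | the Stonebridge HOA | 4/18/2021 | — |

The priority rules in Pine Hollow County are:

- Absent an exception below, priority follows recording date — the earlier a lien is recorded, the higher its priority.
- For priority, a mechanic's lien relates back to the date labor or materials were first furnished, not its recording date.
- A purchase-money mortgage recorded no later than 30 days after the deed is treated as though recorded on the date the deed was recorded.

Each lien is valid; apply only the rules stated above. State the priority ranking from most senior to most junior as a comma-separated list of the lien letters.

Adjusting effective dates: B was recorded 196 days after the deed, outside the 30-day window, so it keeps its recording date; D is treated as recorded 4/14/2021, the work-commencement date.
By effective date: C (2/10/2021), D (4/14/2021), E (4/18/2021), B (2/9/2022), A (8/30/2022).

C, D, E, B, A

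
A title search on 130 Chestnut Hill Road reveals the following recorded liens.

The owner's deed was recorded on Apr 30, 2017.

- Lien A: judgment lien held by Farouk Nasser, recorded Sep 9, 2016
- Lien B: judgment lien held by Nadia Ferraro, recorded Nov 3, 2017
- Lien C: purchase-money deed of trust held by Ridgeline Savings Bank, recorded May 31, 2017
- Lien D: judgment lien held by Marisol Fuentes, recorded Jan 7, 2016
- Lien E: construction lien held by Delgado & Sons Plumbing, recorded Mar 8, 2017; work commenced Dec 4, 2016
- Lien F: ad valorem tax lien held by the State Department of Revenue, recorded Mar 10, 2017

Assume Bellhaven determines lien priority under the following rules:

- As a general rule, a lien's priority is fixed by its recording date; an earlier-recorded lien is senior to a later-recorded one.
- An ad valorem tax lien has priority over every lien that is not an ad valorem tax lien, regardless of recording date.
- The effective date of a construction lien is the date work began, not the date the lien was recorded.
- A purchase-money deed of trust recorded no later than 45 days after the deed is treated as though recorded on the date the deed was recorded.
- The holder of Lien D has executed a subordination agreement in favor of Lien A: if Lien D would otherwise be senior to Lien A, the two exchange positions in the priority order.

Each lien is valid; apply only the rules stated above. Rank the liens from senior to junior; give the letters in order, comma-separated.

Effective dates: C's effective date is the deed date, Apr 30, 2017; E relates back to Dec 4, 2016 (work commenced).
As an ad valorem tax lien, F is senior to every other lien.
Among the remaining liens, by effective date: D (Jan 7, 2016), A (Sep 9, 2016), E (Dec 4, 2016), C (Apr 30, 2017), B (Nov 3, 2017).
D would otherwise be senior to A, so under the subordination agreement D and A exchange positions.

F, A, D, E, C, B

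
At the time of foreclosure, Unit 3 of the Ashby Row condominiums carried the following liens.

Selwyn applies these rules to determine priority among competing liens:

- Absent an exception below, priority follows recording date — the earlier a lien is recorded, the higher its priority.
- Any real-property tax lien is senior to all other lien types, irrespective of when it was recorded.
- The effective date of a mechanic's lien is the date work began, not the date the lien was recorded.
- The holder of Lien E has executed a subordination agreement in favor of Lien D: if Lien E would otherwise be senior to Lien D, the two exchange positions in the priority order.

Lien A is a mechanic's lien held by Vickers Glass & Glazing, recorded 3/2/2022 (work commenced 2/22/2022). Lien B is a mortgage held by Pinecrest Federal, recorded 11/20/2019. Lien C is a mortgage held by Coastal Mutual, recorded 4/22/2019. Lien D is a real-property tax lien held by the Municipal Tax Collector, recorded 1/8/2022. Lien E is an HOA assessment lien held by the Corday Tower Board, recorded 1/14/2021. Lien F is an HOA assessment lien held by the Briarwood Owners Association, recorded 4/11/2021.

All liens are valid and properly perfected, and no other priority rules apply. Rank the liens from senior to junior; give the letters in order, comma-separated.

Adjusting effective dates: A is treated as recorded 2/22/2022, the work-commencement date.
D is a real-property tax lien and takes priority over every other lien.
Remaining liens by effective date: C (4/22/2019), B (11/20/2019), E (1/14/2021), F (4/11/2021), A (2/22/2022).
Since E is not senior to D, the subordination leaves the order unchanged.

D, C, B, E, F, A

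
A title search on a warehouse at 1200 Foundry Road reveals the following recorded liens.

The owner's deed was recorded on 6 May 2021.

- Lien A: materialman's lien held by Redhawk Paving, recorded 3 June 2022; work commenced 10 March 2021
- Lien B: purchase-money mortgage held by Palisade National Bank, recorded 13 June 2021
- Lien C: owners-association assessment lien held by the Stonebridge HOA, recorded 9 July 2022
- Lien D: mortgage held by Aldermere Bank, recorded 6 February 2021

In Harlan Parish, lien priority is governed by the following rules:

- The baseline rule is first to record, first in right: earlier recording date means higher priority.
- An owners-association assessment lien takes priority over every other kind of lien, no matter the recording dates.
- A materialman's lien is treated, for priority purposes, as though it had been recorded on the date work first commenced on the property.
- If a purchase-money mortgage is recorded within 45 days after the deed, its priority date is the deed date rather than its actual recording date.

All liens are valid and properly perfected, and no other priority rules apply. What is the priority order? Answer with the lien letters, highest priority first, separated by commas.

C, D, A, B

Adjusting effective dates: A's effective date is 10 March 2021, when work began; B's effective date is the deed date, 6 May 2021.
As an owners-association assessment lien, C is senior to every other lien.
Ordering the rest by effective date: D (6 February 2021), A (10 March 2021), B (6 May 2021).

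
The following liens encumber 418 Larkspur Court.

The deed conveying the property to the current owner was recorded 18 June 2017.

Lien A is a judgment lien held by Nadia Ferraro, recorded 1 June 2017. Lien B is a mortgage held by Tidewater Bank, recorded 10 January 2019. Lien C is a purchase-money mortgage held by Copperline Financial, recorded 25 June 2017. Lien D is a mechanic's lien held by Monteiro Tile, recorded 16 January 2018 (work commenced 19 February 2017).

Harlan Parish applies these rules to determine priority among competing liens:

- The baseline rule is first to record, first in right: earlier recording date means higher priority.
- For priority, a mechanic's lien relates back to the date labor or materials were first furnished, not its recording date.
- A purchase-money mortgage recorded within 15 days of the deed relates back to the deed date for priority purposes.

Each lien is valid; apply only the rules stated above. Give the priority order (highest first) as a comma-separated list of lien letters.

D, A, C, B

Adjusting effective dates: C relates back to the deed date 18 June 2017; D is treated as recorded 19 February 2017, the work-commencement date.
By effective date: D (19 February 2017), A (1 June 2017), C (18 June 2017), B (10 January 2019).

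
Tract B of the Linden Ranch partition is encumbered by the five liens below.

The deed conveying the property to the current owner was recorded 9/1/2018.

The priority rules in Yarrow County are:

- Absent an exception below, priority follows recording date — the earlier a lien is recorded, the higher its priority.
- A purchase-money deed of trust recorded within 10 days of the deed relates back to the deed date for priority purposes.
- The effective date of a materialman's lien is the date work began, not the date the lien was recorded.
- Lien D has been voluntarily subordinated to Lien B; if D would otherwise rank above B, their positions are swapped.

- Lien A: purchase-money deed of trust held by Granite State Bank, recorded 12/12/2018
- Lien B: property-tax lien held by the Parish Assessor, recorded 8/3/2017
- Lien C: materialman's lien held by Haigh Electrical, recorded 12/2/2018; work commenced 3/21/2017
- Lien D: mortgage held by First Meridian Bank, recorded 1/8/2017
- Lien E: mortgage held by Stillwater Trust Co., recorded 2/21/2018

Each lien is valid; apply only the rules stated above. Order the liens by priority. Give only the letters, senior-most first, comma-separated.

B, C, D, E, A

Adjusting effective dates: A was recorded 102 days after the deed — beyond 10 days — so no relation-back applies; C relates back to 3/21/2017 (work commenced).
Sorted by effective date: D (1/8/2017), C (3/21/2017), B (8/3/2017), E (2/21/2018), A (12/12/2018).
The subordination applies — D was senior to B — so D and B swap.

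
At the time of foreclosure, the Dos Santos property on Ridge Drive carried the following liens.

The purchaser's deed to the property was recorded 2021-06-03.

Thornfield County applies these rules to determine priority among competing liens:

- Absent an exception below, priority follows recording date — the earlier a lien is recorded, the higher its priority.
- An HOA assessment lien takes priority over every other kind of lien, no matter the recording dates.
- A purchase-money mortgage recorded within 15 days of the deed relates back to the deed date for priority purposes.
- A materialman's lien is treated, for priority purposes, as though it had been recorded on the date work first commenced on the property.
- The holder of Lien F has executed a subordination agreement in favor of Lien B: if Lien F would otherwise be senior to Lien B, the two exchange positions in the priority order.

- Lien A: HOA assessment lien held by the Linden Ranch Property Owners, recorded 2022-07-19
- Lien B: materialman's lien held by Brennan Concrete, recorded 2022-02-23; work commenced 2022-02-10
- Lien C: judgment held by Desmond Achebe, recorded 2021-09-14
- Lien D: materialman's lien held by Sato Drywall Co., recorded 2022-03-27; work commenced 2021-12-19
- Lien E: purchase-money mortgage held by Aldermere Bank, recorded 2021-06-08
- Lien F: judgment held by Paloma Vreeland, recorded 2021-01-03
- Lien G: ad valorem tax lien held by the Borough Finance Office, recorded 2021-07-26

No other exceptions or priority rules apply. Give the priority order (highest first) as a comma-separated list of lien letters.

A, B, E, G, C, D, F

First, effective dates: B relates back to 2022-02-10 (work commenced); D's effective date is 2021-12-19, when work began; E relates back to the deed date 2021-06-03.
A is an HOA assessment lien, so it outranks all other liens regardless of date.
Remaining liens by effective date: F (2021-01-03), E (2021-06-03), G (2021-07-26), C (2021-09-14), D (2021-12-19), B (2022-02-10).
F is senior to B before the subordination, so the two trade places.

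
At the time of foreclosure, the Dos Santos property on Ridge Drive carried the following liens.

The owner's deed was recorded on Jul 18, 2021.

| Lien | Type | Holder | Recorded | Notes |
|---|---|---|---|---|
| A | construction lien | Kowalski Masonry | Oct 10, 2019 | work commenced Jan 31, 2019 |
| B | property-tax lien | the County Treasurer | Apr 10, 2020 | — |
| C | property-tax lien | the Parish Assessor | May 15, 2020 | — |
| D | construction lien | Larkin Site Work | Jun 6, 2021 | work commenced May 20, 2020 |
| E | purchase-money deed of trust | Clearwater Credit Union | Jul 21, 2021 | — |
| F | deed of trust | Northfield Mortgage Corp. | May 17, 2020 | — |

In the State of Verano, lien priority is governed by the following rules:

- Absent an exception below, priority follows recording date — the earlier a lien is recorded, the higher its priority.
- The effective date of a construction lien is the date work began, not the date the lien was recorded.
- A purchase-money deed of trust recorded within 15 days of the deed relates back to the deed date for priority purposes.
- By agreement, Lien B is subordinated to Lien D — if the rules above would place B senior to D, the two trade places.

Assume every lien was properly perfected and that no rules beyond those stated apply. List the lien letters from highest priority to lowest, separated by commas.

Effective dates: A is treated as recorded Jan 31, 2019, the work-commencement date; D is treated as recorded May 20, 2020, the work-commencement date; E's effective date is the deed date, Jul 18, 2021.
By effective date: A (Jan 31, 2019), B (Apr 10, 2020), C (May 15, 2020), F (May 17, 2020), D (May 20, 2020), E (Jul 18, 2021).
Because B would otherwise rank above D, the subordination swaps them.

A, D, C, F, B, E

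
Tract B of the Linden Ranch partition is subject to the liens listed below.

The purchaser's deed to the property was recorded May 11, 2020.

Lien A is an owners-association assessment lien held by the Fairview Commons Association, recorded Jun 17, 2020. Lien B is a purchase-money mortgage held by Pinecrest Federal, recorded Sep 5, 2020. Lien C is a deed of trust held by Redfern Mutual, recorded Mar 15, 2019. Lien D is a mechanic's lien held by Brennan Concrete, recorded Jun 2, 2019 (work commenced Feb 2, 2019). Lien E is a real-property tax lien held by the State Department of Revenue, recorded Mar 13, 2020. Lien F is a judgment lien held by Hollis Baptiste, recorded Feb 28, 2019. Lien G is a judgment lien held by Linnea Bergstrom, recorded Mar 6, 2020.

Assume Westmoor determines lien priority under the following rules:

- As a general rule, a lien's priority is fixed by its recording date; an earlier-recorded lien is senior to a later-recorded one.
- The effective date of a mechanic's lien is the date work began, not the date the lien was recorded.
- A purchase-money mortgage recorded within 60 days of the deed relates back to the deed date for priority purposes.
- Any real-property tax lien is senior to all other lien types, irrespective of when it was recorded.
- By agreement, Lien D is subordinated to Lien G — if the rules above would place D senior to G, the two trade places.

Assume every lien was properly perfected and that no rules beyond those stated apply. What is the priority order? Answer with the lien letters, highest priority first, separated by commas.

E, G, F, C, D, A, B

Adjusting effective dates: B missed the 60-day window (117 days after the deed), so its recording date stands; D is treated as recorded Feb 2, 2019, the work-commencement date.
As a real-property tax lien, E is senior to every other lien.
Remaining liens by effective date: D (Feb 2, 2019), F (Feb 28, 2019), C (Mar 15, 2019), G (Mar 6, 2020), A (Jun 17, 2020), B (Sep 5, 2020).
The subordination applies — D was senior to G — so D and G swap.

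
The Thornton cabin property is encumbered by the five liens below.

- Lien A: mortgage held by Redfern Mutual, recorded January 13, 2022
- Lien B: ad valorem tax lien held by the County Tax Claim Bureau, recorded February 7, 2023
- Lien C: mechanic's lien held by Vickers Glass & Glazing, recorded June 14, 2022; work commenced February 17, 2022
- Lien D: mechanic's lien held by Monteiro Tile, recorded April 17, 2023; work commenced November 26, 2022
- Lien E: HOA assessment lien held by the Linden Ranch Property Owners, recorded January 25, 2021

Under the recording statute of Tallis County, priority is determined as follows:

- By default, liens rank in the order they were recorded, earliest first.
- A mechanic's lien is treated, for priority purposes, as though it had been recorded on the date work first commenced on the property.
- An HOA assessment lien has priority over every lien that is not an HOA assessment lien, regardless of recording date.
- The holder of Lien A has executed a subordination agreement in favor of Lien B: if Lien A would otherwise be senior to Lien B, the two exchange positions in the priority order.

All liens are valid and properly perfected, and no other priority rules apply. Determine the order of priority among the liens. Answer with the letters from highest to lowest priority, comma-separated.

Effective dates: C relates back to February 17, 2022 (work commenced); D relates back to November 26, 2022 (work commenced).
E, as an HOA assessment lien, has superpriority and ranks first.
Ordering the rest by effective date: A (January 13, 2022), C (February 17, 2022), D (November 26, 2022), B (February 7, 2023).
The subordination applies — A was senior to B — so A and B swap.

E, B, C, D, A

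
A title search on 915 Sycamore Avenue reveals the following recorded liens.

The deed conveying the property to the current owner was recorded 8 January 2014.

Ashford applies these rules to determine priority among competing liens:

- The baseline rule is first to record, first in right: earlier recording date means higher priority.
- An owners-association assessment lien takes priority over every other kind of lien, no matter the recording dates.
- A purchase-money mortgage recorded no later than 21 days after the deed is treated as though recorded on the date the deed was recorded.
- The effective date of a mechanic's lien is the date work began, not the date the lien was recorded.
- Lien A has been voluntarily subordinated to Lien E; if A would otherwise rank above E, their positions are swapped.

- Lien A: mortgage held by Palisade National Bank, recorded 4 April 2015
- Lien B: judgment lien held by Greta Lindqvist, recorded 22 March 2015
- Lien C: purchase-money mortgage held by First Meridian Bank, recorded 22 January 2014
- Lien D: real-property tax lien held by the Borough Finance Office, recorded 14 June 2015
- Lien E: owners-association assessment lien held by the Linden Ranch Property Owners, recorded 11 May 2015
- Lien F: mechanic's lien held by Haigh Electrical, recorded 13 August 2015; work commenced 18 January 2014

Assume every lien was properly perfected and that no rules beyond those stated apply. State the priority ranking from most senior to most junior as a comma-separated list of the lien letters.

Adjusting effective dates: C relates back to the deed date 8 January 2014; F's effective date is 18 January 2014, when work began.
E, as an owners-association assessment lien, has superpriority and ranks first.
The other liens, earliest effective date first: C (8 January 2014), F (18 January 2014), B (22 March 2015), A (4 April 2015), D (14 June 2015).
A already ranks below E; the subordination has no effect.

E, C, F, B, A, D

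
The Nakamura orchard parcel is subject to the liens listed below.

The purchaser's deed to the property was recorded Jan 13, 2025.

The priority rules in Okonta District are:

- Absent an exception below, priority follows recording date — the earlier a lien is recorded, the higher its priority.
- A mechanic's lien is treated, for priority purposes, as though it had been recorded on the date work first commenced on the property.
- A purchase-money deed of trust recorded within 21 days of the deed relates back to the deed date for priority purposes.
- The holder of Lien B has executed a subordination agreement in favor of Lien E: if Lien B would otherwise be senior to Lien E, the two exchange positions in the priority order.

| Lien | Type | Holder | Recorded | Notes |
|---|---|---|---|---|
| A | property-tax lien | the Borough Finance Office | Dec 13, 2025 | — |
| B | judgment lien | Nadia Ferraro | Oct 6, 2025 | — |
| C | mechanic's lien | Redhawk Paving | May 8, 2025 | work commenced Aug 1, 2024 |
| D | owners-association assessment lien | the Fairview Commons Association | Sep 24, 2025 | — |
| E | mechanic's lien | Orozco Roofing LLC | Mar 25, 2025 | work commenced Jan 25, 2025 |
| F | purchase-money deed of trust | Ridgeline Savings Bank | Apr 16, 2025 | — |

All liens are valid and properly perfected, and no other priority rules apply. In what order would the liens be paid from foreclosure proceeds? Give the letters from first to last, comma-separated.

C, E, F, D, B, A

First, effective dates: C is treated as recorded Aug 1, 2024, the work-commencement date; E's effective date is Jan 25, 2025, when work began; F was recorded 93 days after the deed, outside the 21-day window, so it keeps its recording date.
By effective date: C (Aug 1, 2024), E (Jan 25, 2025), F (Apr 16, 2025), D (Sep 24, 2025), B (Oct 6, 2025), A (Dec 13, 2025).
Since B is not senior to E, the subordination leaves the order unchanged.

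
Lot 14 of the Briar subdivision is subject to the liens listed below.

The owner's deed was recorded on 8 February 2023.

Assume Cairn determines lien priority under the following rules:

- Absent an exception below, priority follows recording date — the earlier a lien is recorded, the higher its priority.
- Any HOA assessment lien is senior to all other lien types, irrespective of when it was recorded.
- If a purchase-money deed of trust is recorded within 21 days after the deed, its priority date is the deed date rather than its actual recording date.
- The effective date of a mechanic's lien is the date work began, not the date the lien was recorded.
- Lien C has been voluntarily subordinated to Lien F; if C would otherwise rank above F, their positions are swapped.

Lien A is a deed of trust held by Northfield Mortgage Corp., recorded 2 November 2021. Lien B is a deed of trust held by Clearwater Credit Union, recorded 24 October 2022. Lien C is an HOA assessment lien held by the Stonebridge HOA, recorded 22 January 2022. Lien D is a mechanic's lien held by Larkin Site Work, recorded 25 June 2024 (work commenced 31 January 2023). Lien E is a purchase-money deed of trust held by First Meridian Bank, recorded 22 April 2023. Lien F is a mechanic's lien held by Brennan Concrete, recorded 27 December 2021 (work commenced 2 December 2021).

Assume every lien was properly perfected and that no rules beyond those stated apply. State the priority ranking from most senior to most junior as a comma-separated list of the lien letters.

Effective dates after the stated exceptions: D's effective date is 31 January 2023, when work began; E missed the 21-day window (73 days after the deed), so its recording date stands; F relates back to 2 December 2021 (work commenced).
C, as an HOA assessment lien, has superpriority and ranks first.
Among the remaining liens, by effective date: A (2 November 2021), F (2 December 2021), B (24 October 2022), D (31 January 2023), E (22 April 2023).
The subordination applies — C was senior to F — so C and F swap.

F, A, C, B, D, E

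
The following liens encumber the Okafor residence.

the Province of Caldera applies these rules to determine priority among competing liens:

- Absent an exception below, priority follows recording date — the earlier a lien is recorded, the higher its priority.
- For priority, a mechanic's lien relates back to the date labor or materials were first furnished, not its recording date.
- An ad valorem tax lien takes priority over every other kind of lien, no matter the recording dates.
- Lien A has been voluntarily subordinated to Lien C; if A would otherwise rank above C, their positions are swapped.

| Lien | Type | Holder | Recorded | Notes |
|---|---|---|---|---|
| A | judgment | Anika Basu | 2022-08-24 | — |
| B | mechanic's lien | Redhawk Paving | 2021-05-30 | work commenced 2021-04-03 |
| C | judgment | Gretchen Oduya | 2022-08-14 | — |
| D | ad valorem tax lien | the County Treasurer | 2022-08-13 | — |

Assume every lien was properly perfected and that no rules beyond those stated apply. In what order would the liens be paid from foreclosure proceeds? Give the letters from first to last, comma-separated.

Effective dates: B's effective date is 2021-04-03, when work began.
D is an ad valorem tax lien, so it outranks all other liens regardless of date.
Remaining liens by effective date: B (2021-04-03), C (2022-08-14), A (2022-08-24).
Since A is not senior to C, the subordination leaves the order unchanged.

D, B, C, A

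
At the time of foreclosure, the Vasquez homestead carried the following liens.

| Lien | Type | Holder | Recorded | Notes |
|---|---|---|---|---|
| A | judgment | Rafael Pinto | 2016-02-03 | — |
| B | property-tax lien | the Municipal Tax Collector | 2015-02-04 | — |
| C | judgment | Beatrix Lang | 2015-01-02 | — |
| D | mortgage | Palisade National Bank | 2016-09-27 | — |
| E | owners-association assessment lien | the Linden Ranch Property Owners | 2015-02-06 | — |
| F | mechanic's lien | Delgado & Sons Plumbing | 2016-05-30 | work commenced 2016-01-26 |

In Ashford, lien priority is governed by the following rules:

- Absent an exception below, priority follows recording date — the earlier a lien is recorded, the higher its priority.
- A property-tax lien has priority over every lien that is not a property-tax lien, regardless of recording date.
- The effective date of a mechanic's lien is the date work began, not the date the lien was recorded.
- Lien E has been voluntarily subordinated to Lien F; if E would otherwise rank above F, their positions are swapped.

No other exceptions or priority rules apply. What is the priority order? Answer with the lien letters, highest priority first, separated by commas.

B, C, F, E, A, D

Effective dates: F is treated as recorded 2016-01-26, the work-commencement date.
As a property-tax lien, B is senior to every other lien.
Ordering the rest by effective date: C (2015-01-02), E (2015-02-06), F (2016-01-26), A (2016-02-03), D (2016-09-27).
E would otherwise be senior to F, so under the subordination agreement E and F exchange positions.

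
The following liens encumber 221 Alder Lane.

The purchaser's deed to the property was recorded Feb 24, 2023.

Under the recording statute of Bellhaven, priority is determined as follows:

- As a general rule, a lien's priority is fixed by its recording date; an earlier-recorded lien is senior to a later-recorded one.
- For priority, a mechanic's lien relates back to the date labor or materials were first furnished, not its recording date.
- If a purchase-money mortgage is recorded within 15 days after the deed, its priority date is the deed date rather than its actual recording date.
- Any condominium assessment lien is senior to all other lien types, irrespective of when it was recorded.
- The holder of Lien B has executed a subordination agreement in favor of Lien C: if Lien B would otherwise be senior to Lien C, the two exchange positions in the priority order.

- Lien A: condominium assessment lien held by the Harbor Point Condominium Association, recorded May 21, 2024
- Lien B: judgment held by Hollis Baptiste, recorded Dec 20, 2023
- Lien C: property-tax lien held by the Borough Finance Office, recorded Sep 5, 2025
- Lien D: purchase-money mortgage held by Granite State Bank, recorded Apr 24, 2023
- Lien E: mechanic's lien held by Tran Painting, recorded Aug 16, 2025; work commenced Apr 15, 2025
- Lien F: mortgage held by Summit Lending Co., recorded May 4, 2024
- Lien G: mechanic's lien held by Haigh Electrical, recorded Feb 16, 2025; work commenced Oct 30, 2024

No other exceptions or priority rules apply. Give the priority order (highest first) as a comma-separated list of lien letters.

Effective dates after the stated exceptions: D missed the 15-day window (59 days after the deed), so its recording date stands; E's effective date is Apr 15, 2025, when work began; G relates back to Oct 30, 2024 (work commenced).
A, as a condominium assessment lien, has superpriority and ranks first.
Remaining liens by effective date: D (Apr 24, 2023), B (Dec 20, 2023), F (May 4, 2024), G (Oct 30, 2024), E (Apr 15, 2025), C (Sep 5, 2025).
B is senior to C before the subordination, so the two trade places.

A, D, C, F, G, E, B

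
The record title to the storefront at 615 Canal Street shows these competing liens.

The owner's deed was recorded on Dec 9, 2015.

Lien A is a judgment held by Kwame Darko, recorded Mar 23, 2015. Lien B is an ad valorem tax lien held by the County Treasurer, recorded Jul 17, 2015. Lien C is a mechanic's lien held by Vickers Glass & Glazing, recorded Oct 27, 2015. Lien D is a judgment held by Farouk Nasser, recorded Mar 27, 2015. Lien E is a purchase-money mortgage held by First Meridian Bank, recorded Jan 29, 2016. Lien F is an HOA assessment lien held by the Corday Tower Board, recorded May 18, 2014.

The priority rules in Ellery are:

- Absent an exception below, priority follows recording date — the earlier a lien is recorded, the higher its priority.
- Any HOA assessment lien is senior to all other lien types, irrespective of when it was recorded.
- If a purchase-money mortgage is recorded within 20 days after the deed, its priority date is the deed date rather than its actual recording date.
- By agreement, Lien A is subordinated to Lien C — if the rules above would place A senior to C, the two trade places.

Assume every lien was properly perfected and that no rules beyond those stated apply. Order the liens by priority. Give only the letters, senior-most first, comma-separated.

Effective dates after the stated exceptions: E was recorded 51 days after the deed, outside the 20-day window, so it keeps its recording date.
As an HOA assessment lien, F is senior to every other lien.
Among the remaining liens, by effective date: A (Mar 23, 2015), D (Mar 27, 2015), B (Jul 17, 2015), C (Oct 27, 2015), E (Jan 29, 2016).
Because A would otherwise rank above C, the subordination swaps them.

F, C, D, B, A, E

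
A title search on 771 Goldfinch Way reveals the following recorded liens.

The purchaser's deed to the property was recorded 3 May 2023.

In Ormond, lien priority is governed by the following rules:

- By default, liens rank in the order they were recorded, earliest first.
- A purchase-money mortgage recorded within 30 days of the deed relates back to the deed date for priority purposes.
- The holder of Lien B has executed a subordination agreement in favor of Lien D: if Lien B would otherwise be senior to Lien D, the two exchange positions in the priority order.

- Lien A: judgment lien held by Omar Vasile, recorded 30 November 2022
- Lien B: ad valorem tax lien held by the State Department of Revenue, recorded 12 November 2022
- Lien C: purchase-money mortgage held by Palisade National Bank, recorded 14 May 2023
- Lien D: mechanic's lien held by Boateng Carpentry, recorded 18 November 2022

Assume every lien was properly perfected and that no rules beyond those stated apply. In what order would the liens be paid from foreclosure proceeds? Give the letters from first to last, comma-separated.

Adjusting effective dates: C was recorded within the 30-day window, so its effective date is the deed date 3 May 2023.
Ordering by effective date: B (12 November 2022), D (18 November 2022), A (30 November 2022), C (3 May 2023).
B would otherwise be senior to D, so under the subordination agreement B and D exchange positions.

D, B, A, C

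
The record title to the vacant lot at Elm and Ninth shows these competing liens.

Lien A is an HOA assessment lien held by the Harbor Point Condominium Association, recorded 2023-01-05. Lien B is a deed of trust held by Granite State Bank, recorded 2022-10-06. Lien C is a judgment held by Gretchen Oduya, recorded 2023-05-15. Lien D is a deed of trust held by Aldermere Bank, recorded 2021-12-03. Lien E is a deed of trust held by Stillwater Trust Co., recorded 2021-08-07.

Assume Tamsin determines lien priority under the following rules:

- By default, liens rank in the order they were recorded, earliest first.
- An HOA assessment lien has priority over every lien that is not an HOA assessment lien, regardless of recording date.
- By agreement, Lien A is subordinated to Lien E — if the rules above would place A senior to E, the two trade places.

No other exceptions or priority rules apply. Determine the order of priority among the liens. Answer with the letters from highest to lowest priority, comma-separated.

As an HOA assessment lien, A is senior to every other lien.
The other liens, earliest effective date first: E (2021-08-07), D (2021-12-03), B (2022-10-06), C (2023-05-15).
A is senior to E before the subordination, so the two trade places.

E, A, D, B, C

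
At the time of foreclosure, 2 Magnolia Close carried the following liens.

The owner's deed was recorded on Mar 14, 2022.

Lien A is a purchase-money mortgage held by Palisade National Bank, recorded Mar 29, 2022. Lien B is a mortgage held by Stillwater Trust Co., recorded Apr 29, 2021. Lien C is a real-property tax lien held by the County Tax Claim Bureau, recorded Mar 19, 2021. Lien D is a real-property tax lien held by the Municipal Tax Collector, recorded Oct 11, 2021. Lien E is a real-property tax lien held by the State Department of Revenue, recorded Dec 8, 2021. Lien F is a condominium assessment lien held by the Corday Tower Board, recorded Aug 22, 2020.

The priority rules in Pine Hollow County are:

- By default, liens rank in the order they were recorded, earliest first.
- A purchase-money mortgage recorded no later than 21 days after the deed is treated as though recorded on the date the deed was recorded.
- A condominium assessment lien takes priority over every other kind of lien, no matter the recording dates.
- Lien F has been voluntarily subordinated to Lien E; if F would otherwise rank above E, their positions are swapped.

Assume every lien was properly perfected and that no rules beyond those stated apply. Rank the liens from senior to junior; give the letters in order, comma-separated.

Effective dates: A was recorded within the 21-day window, so its effective date is the deed date Mar 14, 2022.
As a condominium assessment lien, F is senior to every other lien.
The other liens, earliest effective date first: C (Mar 19, 2021), B (Apr 29, 2021), D (Oct 11, 2021), E (Dec 8, 2021), A (Mar 14, 2022).
F would otherwise be senior to E, so under the subordination agreement F and E exchange positions.

E, C, B, D, F, A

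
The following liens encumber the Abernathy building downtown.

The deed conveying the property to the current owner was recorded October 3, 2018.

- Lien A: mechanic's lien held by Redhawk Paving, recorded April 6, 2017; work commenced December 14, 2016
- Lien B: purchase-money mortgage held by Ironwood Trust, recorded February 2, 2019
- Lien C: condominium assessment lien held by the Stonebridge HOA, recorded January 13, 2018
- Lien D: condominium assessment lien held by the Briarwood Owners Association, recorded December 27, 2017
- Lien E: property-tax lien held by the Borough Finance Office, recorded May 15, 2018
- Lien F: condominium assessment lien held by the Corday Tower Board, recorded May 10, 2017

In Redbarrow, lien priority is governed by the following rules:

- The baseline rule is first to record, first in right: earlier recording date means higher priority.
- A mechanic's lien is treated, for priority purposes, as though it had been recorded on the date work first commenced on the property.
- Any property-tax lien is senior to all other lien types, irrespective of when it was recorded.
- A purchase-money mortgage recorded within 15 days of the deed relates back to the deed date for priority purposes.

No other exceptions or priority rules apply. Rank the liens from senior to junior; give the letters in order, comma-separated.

E, A, F, D, C, B

Effective dates after the stated exceptions: A is treated as recorded December 14, 2016, the work-commencement date; B missed the 15-day window (122 days after the deed), so its recording date stands.
E is a property-tax lien and takes priority over every other lien.
Among the remaining liens, by effective date: A (December 14, 2016), F (May 10, 2017), D (December 27, 2017), C (January 13, 2018), B (February 2, 2019).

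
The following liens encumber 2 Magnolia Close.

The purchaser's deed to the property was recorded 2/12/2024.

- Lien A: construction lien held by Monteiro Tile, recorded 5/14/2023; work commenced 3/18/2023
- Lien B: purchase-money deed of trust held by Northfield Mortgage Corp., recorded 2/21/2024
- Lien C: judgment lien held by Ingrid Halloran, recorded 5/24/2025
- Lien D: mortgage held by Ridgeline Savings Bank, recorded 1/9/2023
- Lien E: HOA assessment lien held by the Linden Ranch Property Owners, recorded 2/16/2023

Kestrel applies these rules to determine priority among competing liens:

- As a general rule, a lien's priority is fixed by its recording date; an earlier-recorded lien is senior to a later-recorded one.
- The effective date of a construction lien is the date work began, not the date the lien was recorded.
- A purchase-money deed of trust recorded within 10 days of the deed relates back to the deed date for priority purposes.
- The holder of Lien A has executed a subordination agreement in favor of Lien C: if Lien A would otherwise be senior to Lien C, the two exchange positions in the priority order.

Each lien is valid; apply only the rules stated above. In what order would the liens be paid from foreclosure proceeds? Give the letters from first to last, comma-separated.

D, E, C, B, A

Adjusting effective dates: A's effective date is 3/18/2023, when work began; B relates back to the deed date 2/12/2024.
By effective date, earliest first: D (1/9/2023), E (2/16/2023), A (3/18/2023), B (2/12/2024), C (5/24/2025).
A would otherwise be senior to C, so under the subordination agreement A and C exchange positions.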